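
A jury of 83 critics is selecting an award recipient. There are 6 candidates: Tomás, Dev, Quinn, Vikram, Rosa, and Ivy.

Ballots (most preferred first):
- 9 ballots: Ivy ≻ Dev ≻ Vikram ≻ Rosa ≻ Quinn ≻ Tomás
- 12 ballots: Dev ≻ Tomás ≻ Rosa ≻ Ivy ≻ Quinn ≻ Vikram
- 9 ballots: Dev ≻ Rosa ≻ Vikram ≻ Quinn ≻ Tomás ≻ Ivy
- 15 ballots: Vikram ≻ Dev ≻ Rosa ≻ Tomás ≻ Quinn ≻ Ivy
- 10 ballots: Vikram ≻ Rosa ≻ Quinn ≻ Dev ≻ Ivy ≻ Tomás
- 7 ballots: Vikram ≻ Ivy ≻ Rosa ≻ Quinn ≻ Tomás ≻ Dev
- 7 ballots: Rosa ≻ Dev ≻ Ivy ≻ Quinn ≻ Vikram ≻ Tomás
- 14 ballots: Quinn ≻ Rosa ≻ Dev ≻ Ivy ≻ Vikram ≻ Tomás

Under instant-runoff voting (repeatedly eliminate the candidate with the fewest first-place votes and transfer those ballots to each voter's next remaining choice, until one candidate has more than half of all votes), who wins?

Dev

Round 1: Tomás 0, Dev 21, Quinn 14, Vikram 32, Rosa 7, Ivy 9. Tomás eliminated.
Round 2: Dev 21, Quinn 14, Vikram 32, Rosa 7, Ivy 9. Rosa eliminated.
Round 3: Dev 28, Quinn 14, Vikram 32, Ivy 9. Ivy eliminated.
Round 4: Dev 37, Quinn 14, Vikram 32. Quinn eliminated.
Round 5: Dev 51, Vikram 32. Dev has a majority (≥42).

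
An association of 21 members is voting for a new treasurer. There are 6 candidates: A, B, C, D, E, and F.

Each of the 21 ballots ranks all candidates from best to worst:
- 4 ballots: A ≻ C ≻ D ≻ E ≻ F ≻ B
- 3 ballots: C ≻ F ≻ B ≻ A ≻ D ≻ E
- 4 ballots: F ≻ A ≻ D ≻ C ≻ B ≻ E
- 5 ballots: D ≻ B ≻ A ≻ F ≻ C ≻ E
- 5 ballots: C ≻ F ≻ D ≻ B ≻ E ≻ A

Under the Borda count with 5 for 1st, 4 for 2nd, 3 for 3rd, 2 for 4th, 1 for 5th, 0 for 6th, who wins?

C

A: 4×5 + 3×2 + 4×4 + 5×3 + 5×0 = 57
B: 4×0 + 3×3 + 4×1 + 5×4 + 5×2 = 43
C: 4×4 + 3×5 + 4×2 + 5×1 + 5×5 = 69
D: 4×3 + 3×1 + 4×3 + 5×5 + 5×3 = 67
E: 4×2 + 3×0 + 4×0 + 5×0 + 5×1 = 13
F: 4×1 + 3×4 + 4×5 + 5×2 + 5×4 = 66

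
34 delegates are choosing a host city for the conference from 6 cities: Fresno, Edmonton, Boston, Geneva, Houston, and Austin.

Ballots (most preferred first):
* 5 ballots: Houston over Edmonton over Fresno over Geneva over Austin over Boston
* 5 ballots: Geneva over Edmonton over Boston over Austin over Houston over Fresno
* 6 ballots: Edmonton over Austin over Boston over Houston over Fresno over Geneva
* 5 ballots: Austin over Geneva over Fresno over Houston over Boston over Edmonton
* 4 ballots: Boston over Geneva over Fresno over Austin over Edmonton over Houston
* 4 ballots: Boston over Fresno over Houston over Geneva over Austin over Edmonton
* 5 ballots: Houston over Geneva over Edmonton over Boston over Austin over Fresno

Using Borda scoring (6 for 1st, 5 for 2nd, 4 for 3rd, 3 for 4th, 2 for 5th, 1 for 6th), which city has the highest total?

Fresno: 5×4 + 5×1 + 6×2 + 5×4 + 4×4 + 4×5 + 5×1 = 98
Edmonton: 5×5 + 5×5 + 6×6 + 5×1 + 4×2 + 4×1 + 5×4 = 123
Boston: 5×1 + 5×4 + 6×4 + 5×2 + 4×6 + 4×6 + 5×3 = 122
Geneva: 5×3 + 5×6 + 6×1 + 5×5 + 4×5 + 4×3 + 5×5 = 133
Houston: 5×6 + 5×2 + 6×3 + 5×3 + 4×1 + 4×4 + 5×6 = 123
Austin: 5×2 + 5×3 + 6×5 + 5×6 + 4×3 + 4×2 + 5×2 = 115

Geneva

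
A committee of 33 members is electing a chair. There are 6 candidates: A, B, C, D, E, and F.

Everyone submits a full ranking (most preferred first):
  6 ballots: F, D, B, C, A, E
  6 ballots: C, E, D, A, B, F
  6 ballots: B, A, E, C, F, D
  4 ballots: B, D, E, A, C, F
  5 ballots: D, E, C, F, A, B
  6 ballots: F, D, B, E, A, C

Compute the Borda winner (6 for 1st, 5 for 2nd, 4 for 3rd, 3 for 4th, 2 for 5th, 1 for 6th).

D

A: 6×2 + 6×3 + 6×5 + 4×3 + 5×2 + 6×2 = 94
B: 6×4 + 6×2 + 6×6 + 4×6 + 5×1 + 6×4 = 125
C: 6×3 + 6×6 + 6×3 + 4×2 + 5×4 + 6×1 = 106
D: 6×5 + 6×4 + 6×1 + 4×5 + 5×6 + 6×5 = 140
E: 6×1 + 6×5 + 6×4 + 4×4 + 5×5 + 6×3 = 119
F: 6×6 + 6×1 + 6×2 + 4×1 + 5×3 + 6×6 = 109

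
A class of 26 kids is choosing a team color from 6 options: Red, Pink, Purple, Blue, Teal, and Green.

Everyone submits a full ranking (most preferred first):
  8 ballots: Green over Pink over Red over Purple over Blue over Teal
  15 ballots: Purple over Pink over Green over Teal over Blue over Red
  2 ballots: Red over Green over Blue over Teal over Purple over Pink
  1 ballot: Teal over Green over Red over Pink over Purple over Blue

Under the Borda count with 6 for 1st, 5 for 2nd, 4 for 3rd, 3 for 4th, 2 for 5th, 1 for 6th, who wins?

Red: 8×4 + 15×1 + 2×6 + 1×4 = 63
Pink: 8×5 + 15×5 + 2×1 + 1×3 = 120
Purple: 8×3 + 15×6 + 2×2 + 1×2 = 120
Blue: 8×2 + 15×2 + 2×4 + 1×1 = 55
Teal: 8×1 + 15×3 + 2×3 + 1×6 = 65
Green: 8×6 + 15×4 + 2×5 + 1×5 = 123

Green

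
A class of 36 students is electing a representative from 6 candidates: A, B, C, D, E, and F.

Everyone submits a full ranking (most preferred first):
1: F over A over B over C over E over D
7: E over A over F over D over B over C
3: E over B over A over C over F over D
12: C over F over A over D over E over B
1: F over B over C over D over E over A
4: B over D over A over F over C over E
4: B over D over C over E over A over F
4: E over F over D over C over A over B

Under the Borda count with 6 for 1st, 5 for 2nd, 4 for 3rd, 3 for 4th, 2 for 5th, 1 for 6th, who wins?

A: 1×5 + 7×5 + 3×4 + 12×4 + 1×1 + 4×4 + 4×2 + 4×2 = 133
B: 1×4 + 7×2 + 3×5 + 12×1 + 1×5 + 4×6 + 4×6 + 4×1 = 102
C: 1×3 + 7×1 + 3×3 + 12×6 + 1×4 + 4×2 + 4×4 + 4×3 = 131
D: 1×1 + 7×3 + 3×1 + 12×3 + 1×3 + 4×5 + 4×5 + 4×4 = 120
E: 1×2 + 7×6 + 3×6 + 12×2 + 1×2 + 4×1 + 4×3 + 4×6 = 128
F: 1×6 + 7×4 + 3×2 + 12×5 + 1×6 + 4×3 + 4×1 + 4×5 = 142

F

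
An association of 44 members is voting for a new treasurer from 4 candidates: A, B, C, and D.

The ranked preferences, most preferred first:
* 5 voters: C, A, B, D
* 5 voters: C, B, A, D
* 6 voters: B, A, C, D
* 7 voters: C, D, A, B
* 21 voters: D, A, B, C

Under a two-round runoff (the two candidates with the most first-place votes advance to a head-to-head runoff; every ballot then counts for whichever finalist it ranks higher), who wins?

C

Round 1 first-place votes: A 0, B 6, C 17, D 21. D and C advance.
Runoff: D is ranked above C on 21 ballots, C above D on 23.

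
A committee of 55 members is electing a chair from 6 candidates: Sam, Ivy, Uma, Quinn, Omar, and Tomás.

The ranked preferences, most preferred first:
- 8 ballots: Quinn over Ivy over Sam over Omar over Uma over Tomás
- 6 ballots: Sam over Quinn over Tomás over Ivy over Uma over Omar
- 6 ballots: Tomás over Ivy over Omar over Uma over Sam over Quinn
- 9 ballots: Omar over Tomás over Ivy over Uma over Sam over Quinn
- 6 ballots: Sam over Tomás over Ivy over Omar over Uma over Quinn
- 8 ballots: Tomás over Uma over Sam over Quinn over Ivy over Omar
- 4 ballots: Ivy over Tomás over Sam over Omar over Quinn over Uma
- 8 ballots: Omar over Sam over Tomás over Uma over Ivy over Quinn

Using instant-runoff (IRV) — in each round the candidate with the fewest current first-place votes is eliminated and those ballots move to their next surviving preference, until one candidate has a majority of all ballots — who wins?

Sam

Round 1: Sam 12, Ivy 4, Uma 0, Quinn 8, Omar 17, Tomás 14. Uma eliminated.
Round 2: Sam 12, Ivy 4, Quinn 8, Omar 17, Tomás 14. Ivy eliminated.
Round 3: Sam 12, Quinn 8, Omar 17, Tomás 18. Quinn eliminated.
Round 4: Sam 20, Omar 17, Tomás 18. Omar eliminated.
Round 5: Sam 28, Tomás 27. Sam has a majority (≥28).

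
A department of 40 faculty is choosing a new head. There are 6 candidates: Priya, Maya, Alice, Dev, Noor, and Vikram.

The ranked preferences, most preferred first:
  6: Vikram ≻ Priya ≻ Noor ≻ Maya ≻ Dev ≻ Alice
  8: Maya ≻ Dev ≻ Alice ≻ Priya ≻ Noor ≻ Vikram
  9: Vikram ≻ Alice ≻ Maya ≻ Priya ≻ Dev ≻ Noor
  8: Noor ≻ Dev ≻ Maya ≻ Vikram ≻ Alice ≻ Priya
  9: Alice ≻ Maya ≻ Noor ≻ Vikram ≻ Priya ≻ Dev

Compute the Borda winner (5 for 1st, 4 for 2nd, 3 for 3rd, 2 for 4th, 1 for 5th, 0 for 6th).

Priya: 6×4 + 8×2 + 9×2 + 8×0 + 9×1 = 67
Maya: 6×2 + 8×5 + 9×3 + 8×3 + 9×4 = 139
Alice: 6×0 + 8×3 + 9×4 + 8×1 + 9×5 = 113
Dev: 6×1 + 8×4 + 9×1 + 8×4 + 9×0 = 79
Noor: 6×3 + 8×1 + 9×0 + 8×5 + 9×3 = 93
Vikram: 6×5 + 8×0 + 9×5 + 8×2 + 9×2 = 109

Maya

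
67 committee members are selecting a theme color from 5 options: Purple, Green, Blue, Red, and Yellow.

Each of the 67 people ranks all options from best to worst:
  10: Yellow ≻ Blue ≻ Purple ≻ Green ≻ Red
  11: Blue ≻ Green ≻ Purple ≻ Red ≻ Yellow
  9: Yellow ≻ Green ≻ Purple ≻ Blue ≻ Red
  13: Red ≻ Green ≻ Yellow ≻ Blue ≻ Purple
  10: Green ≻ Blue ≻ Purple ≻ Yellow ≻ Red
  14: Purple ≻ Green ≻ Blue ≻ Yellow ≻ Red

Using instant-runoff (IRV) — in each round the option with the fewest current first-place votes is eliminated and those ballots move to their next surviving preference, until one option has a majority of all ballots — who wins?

Blue

Round 1: Purple 14, Green 10, Blue 11, Red 13, Yellow 19. Green eliminated.
Round 2: Purple 14, Blue 21, Red 13, Yellow 19. Red eliminated.
Round 3: Purple 14, Blue 21, Yellow 32. Purple eliminated.
Round 4: Blue 35, Yellow 32. Blue has a majority (≥34).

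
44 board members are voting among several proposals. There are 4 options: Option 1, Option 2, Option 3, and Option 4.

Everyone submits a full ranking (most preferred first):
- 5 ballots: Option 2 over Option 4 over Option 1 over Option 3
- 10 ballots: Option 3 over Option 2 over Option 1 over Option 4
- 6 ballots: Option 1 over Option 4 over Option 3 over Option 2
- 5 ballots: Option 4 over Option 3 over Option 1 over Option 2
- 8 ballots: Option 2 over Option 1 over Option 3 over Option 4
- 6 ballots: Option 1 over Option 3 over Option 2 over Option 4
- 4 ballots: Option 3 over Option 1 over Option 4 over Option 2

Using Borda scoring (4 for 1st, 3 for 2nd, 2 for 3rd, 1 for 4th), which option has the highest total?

Option 1

Option 1: 5×2 + 10×2 + 6×4 + 5×2 + 8×3 + 6×4 + 4×3 = 124
Option 2: 5×4 + 10×3 + 6×1 + 5×1 + 8×4 + 6×2 + 4×1 = 109
Option 3: 5×1 + 10×4 + 6×2 + 5×3 + 8×2 + 6×3 + 4×4 = 122
Option 4: 5×3 + 10×1 + 6×3 + 5×4 + 8×1 + 6×1 + 4×2 = 85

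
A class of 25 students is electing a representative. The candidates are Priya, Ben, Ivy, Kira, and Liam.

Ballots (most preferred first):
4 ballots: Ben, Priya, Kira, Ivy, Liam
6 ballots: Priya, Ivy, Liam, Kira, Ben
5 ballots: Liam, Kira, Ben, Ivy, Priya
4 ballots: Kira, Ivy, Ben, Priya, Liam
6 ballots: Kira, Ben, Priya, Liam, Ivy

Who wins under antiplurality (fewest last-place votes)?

Last-place votes: Priya 5, Ben 6, Ivy 6, Kira 0, Liam 8.

Kira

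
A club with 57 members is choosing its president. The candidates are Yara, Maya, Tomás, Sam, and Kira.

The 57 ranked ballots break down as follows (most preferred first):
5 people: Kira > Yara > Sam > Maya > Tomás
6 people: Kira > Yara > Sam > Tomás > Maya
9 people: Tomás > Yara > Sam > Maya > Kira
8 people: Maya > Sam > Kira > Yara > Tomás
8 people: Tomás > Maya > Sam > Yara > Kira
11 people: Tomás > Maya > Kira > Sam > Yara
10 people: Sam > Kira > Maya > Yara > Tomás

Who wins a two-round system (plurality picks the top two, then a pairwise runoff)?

Round 1 first-place votes: Yara 0, Maya 8, Tomás 28, Sam 10, Kira 11. Tomás and Kira advance.
Runoff: Tomás is ranked above Kira on 28 ballots, Kira above Tomás on 29.

Kira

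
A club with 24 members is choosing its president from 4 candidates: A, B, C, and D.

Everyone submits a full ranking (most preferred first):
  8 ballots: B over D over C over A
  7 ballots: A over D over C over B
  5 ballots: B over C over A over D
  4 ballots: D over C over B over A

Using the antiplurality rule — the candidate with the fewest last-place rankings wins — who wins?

Last-place votes: A 12, B 7, C 0, D 5.

C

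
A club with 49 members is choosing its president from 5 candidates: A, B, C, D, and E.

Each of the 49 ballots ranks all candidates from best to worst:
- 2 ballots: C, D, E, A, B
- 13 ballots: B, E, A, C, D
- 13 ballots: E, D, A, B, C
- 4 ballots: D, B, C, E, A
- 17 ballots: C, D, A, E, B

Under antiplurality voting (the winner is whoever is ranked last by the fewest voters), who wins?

E

Last-place votes: A 4, B 19, C 13, D 13, E 0.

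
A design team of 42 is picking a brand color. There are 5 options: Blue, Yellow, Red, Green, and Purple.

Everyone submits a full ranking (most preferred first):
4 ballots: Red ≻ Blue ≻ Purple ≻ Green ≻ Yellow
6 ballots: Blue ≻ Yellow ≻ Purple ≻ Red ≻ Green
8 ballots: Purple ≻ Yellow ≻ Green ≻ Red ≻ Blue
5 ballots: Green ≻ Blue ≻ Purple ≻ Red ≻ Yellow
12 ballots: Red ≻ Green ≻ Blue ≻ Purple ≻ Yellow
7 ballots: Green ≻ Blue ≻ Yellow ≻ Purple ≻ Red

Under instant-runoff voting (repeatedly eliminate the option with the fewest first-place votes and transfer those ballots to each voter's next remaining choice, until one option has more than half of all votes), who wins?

Round 1: Blue 6, Yellow 0, Red 16, Green 12, Purple 8. Yellow eliminated.
Round 2: Blue 6, Red 16, Green 12, Purple 8. Blue eliminated.
Round 3: Red 16, Green 12, Purple 14. Green eliminated.
Round 4: Red 16, Purple 26. Purple has a majority (≥22).

Purple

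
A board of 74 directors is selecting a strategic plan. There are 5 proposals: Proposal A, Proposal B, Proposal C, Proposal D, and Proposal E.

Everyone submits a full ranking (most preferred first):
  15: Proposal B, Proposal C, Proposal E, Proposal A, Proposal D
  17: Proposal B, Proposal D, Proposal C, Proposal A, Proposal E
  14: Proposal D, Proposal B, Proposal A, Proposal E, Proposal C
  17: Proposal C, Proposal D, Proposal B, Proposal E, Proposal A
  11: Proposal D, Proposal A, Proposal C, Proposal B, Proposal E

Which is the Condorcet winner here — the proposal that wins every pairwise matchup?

Proposal D vs Proposal A: 59–15
Proposal D vs Proposal B: 42–32
Proposal D vs Proposal C: 42–32
Proposal D vs Proposal E: 59–15
Proposal D beats every other proposal.

Proposal D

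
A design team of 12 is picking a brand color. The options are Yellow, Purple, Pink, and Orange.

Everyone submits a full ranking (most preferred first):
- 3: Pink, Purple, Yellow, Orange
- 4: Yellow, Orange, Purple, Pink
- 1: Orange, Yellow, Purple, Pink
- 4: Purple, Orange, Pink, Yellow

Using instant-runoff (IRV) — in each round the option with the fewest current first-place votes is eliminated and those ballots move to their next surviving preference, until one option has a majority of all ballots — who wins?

Purple

Round 1: Yellow 4, Purple 4, Pink 3, Orange 1. Orange eliminated.
Round 2: Yellow 5, Purple 4, Pink 3. Pink eliminated.
Round 3: Yellow 5, Purple 7. Purple has a majority (≥7).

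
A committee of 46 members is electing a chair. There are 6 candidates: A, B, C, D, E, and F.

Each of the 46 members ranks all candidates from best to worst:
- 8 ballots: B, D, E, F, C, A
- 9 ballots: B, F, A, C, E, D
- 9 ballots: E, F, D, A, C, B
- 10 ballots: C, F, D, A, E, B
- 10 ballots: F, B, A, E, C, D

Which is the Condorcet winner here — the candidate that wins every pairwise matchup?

F vs A: 46–0
F vs B: 29–17
F vs C: 36–10
F vs D: 38–8
F vs E: 29–17
F beats every other candidate.

F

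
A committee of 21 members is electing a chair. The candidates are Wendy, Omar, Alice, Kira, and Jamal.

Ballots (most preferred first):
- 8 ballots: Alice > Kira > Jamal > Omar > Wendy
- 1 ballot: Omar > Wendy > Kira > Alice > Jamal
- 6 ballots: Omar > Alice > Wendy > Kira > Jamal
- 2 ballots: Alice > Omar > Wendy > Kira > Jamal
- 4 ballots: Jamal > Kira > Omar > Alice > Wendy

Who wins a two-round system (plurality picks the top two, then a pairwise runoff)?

Round 1 first-place votes: Wendy 0, Omar 7, Alice 10, Kira 0, Jamal 4. Alice and Omar advance.
Runoff: Alice is ranked above Omar on 10 ballots, Omar above Alice on 11.

Omar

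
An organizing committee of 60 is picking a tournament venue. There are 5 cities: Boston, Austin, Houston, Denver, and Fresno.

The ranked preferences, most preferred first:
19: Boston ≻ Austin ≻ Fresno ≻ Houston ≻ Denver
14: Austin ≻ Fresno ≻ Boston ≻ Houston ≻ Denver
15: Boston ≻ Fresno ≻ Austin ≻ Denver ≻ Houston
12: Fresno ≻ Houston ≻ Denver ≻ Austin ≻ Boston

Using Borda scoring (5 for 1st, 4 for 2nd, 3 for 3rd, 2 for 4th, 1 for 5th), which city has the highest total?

Boston: 19×5 + 14×3 + 15×5 + 12×1 = 224
Austin: 19×4 + 14×5 + 15×3 + 12×2 = 215
Houston: 19×2 + 14×2 + 15×1 + 12×4 = 129
Denver: 19×1 + 14×1 + 15×2 + 12×3 = 99
Fresno: 19×3 + 14×4 + 15×4 + 12×5 = 233

Fresno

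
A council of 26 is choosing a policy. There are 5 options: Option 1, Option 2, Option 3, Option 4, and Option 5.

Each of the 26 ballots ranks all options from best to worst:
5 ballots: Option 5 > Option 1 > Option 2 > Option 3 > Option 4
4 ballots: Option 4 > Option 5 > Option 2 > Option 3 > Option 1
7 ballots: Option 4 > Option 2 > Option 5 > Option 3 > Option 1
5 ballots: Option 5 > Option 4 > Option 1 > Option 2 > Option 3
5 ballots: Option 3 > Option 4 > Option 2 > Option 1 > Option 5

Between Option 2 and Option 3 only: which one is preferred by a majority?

Option 2

Option 2 is ranked above Option 3 on 21 ballots; Option 3 above Option 2 on 5.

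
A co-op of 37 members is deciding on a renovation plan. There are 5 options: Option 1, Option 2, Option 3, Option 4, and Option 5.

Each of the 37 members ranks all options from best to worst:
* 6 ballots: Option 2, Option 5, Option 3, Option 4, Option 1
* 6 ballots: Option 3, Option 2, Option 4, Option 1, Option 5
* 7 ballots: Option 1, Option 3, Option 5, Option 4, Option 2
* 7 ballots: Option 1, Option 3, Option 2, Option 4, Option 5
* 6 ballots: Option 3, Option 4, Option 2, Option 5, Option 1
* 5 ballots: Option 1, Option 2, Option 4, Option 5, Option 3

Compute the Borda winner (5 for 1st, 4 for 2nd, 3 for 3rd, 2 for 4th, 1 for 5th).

Option 1: 6×1 + 6×2 + 7×5 + 7×5 + 6×1 + 5×5 = 119
Option 2: 6×5 + 6×4 + 7×1 + 7×3 + 6×3 + 5×4 = 120
Option 3: 6×3 + 6×5 + 7×4 + 7×4 + 6×5 + 5×1 = 139
Option 4: 6×2 + 6×3 + 7×2 + 7×2 + 6×4 + 5×3 = 97
Option 5: 6×4 + 6×1 + 7×3 + 7×1 + 6×2 + 5×2 = 80

Option 3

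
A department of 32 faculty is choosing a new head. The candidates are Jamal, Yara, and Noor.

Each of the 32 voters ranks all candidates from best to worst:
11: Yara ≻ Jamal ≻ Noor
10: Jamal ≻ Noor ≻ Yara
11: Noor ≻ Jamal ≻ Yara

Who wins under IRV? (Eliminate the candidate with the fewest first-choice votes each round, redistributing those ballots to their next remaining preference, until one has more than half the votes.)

Noor

Round 1: Jamal 10, Yara 11, Noor 11. Jamal eliminated.
Round 2: Yara 11, Noor 21. Noor has a majority (≥17).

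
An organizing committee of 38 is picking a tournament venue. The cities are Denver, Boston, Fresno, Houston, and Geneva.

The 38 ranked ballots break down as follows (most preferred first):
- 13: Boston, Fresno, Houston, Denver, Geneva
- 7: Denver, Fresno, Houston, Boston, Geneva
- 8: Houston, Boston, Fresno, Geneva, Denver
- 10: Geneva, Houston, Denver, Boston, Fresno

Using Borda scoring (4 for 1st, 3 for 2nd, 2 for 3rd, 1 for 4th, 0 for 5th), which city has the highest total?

Denver: 13×1 + 7×4 + 8×0 + 10×2 = 61
Boston: 13×4 + 7×1 + 8×3 + 10×1 = 93
Fresno: 13×3 + 7×3 + 8×2 + 10×0 = 76
Houston: 13×2 + 7×2 + 8×4 + 10×3 = 102
Geneva: 13×0 + 7×0 + 8×1 + 10×4 = 48

Houston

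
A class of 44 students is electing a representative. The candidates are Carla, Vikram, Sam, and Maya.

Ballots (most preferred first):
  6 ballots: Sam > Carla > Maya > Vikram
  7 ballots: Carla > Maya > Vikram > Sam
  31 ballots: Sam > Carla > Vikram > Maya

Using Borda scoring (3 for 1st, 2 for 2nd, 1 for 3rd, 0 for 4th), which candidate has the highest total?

Carla: 6×2 + 7×3 + 31×2 = 95
Vikram: 6×0 + 7×1 + 31×1 = 38
Sam: 6×3 + 7×0 + 31×3 = 111
Maya: 6×1 + 7×2 + 31×0 = 20

Sam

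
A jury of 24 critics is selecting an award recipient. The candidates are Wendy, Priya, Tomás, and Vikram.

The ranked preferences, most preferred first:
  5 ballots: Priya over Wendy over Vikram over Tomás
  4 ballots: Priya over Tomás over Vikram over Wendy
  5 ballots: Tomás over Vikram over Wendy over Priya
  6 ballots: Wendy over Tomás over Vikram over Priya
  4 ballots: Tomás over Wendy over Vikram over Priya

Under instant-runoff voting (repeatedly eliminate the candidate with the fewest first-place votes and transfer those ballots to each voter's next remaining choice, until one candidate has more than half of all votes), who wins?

Tomás

Round 1: Wendy 6, Priya 9, Tomás 9, Vikram 0. Vikram eliminated.
Round 2: Wendy 6, Priya 9, Tomás 9. Wendy eliminated.
Round 3: Priya 9, Tomás 15. Tomás has a majority (≥13).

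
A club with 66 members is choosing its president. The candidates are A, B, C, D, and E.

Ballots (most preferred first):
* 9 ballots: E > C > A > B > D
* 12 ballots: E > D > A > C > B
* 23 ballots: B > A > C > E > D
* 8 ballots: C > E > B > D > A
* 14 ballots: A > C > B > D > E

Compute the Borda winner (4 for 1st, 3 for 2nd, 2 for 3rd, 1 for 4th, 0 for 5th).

A: 9×2 + 12×2 + 23×3 + 8×0 + 14×4 = 167
B: 9×1 + 12×0 + 23×4 + 8×2 + 14×2 = 145
C: 9×3 + 12×1 + 23×2 + 8×4 + 14×3 = 159
D: 9×0 + 12×3 + 23×0 + 8×1 + 14×1 = 58
E: 9×4 + 12×4 + 23×1 + 8×3 + 14×0 = 131

A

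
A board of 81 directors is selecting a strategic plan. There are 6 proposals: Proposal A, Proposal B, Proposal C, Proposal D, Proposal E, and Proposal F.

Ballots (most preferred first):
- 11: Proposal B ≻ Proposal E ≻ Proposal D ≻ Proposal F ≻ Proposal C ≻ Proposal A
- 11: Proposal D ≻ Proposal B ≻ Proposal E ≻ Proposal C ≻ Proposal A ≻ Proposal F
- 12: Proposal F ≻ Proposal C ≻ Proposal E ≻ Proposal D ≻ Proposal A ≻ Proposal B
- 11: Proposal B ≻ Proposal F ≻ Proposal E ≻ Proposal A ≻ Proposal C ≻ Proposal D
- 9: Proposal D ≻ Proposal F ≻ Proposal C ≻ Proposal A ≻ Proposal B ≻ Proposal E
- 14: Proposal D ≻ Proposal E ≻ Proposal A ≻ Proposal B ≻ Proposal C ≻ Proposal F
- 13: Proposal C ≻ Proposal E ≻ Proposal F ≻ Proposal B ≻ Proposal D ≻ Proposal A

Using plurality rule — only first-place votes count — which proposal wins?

Proposal D

First-place votes: Proposal A 0, Proposal B 22, Proposal C 13, Proposal D 34, Proposal E 0, Proposal F 12.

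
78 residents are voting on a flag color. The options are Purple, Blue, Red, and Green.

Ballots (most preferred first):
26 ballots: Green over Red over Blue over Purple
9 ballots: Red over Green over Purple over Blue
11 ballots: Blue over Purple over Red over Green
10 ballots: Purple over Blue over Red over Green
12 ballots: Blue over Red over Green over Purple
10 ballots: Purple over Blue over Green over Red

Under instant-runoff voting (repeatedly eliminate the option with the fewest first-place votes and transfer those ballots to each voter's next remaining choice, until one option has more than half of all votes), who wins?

Round 1: Purple 20, Blue 23, Red 9, Green 26. Red eliminated.
Round 2: Purple 20, Blue 23, Green 35. Purple eliminated.
Round 3: Blue 43, Green 35. Blue has a majority (≥40).

Blue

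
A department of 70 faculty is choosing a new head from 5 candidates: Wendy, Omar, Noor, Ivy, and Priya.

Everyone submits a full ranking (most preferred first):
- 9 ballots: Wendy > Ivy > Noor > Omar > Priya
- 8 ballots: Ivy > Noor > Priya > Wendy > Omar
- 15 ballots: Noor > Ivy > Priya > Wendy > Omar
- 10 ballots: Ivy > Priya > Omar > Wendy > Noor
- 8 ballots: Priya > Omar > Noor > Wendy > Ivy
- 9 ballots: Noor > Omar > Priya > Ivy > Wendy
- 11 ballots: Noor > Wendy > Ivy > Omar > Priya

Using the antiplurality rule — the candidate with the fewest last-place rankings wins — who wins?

Ivy

Last-place votes: Wendy 9, Omar 23, Noor 10, Ivy 8, Priya 20.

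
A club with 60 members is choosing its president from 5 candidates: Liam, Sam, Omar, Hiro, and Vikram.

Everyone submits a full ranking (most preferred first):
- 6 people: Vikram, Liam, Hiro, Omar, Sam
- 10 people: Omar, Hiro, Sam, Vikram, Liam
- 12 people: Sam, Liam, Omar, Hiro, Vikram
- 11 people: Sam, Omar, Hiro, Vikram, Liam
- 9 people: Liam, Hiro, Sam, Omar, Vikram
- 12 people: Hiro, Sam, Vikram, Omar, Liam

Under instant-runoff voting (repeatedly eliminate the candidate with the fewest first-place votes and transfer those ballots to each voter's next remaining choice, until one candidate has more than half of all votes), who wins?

Hiro

Round 1: Liam 9, Sam 23, Omar 10, Hiro 12, Vikram 6. Vikram eliminated.
Round 2: Liam 15, Sam 23, Omar 10, Hiro 12. Omar eliminated.
Round 3: Liam 15, Sam 23, Hiro 22. Liam eliminated.
Round 4: Sam 23, Hiro 37. Hiro has a majority (≥31).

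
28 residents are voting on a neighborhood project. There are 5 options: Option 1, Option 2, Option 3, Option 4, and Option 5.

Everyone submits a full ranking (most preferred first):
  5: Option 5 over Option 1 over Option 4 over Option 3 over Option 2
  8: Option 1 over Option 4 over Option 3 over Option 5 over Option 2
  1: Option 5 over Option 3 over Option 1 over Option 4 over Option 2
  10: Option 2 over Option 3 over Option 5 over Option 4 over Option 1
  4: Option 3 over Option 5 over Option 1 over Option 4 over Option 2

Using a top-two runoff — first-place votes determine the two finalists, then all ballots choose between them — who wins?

Round 1 first-place votes: Option 1 8, Option 2 10, Option 3 4, Option 4 0, Option 5 6. Option 2 and Option 1 advance.
Runoff: Option 2 is ranked above Option 1 on 10 ballots, Option 1 above Option 2 on 18.

Option 1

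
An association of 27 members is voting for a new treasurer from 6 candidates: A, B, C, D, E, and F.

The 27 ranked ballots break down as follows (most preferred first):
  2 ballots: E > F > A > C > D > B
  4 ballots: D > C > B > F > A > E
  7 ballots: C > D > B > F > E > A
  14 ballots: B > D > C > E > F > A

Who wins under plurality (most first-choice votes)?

First-place votes: A 0, B 14, C 7, D 4, E 2, F 0.

B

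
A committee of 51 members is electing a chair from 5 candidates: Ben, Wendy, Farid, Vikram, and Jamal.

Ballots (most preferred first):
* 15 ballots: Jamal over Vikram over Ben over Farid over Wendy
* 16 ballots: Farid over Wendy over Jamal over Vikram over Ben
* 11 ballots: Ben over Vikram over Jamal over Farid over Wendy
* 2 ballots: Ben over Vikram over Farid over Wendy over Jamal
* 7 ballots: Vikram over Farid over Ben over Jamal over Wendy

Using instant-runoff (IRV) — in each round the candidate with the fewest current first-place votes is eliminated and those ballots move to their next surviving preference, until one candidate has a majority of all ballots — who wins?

Round 1: Ben 13, Wendy 0, Farid 16, Vikram 7, Jamal 15. Wendy eliminated.
Round 2: Ben 13, Farid 16, Vikram 7, Jamal 15. Vikram eliminated.
Round 3: Ben 13, Farid 23, Jamal 15. Ben eliminated.
Round 4: Farid 25, Jamal 26. Jamal has a majority (≥26).

Jamal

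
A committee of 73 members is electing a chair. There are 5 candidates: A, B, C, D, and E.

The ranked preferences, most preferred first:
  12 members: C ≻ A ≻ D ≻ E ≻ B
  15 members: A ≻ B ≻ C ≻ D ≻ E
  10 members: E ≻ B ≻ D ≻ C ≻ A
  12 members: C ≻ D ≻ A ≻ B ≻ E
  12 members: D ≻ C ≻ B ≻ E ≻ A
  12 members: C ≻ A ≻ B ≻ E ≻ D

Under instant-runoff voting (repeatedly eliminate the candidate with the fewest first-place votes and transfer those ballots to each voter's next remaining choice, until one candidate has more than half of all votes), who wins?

Round 1: A 15, B 0, C 36, D 12, E 10. B eliminated.
Round 2: A 15, C 36, D 12, E 10. E eliminated.
Round 3: A 15, C 36, D 22. A eliminated.
Round 4: C 51, D 22. C has a majority (≥37).

C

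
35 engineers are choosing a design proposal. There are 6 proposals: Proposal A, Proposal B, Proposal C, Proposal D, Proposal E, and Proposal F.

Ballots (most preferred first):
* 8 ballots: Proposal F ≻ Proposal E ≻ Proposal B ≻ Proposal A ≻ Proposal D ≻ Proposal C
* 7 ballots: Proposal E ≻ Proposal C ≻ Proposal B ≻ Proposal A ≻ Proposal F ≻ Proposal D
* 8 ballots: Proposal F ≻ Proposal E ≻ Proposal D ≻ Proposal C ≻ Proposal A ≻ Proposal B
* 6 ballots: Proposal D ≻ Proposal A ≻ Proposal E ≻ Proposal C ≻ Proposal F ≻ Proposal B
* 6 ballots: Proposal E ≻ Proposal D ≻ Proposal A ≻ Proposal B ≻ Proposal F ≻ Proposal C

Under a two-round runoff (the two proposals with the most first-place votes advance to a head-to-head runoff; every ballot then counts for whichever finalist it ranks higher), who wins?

Proposal E

Round 1 first-place votes: Proposal A 0, Proposal B 0, Proposal C 0, Proposal D 6, Proposal E 13, Proposal F 16. Proposal F and Proposal E advance.
Runoff: Proposal F is ranked above Proposal E on 16 ballots, Proposal E above Proposal F on 19.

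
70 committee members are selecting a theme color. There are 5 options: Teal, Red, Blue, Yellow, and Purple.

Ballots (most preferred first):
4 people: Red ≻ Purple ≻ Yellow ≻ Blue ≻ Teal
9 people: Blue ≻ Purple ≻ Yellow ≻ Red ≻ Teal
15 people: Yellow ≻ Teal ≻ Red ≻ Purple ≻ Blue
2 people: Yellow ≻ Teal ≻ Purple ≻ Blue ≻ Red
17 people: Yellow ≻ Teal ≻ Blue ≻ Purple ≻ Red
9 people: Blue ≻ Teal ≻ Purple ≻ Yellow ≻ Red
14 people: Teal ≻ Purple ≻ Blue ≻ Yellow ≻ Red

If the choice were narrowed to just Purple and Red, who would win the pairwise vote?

Purple

Purple is ranked above Red on 51 ballots; Red above Purple on 19.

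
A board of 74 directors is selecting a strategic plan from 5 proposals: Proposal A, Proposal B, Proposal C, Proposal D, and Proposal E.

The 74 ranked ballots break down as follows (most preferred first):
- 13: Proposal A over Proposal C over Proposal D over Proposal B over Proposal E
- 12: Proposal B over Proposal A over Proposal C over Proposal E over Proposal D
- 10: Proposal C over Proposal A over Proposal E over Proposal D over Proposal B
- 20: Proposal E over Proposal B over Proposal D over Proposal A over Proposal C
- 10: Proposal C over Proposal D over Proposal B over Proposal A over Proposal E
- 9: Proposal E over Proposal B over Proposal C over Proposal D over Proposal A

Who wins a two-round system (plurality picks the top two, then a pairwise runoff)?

Proposal C

Round 1 first-place votes: Proposal A 13, Proposal B 12, Proposal C 20, Proposal D 0, Proposal E 29. Proposal E and Proposal C advance.
Runoff: Proposal E is ranked above Proposal C on 29 ballots, Proposal C above Proposal E on 45.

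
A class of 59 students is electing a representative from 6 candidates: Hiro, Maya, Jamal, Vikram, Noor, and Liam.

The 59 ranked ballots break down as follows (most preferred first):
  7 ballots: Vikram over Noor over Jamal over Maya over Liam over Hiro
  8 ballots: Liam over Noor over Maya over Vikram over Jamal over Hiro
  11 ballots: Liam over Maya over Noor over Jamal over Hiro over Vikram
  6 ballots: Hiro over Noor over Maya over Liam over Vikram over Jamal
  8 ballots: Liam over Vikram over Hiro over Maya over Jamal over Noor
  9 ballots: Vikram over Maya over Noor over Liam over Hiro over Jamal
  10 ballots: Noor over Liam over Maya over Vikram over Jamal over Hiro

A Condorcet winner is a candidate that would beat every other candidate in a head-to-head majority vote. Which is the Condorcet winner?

Noor vs Hiro: 45–14
Noor vs Maya: 31–28
Noor vs Jamal: 51–8
Noor vs Vikram: 35–24
Noor vs Liam: 32–27
Noor beats every other candidate.

Noor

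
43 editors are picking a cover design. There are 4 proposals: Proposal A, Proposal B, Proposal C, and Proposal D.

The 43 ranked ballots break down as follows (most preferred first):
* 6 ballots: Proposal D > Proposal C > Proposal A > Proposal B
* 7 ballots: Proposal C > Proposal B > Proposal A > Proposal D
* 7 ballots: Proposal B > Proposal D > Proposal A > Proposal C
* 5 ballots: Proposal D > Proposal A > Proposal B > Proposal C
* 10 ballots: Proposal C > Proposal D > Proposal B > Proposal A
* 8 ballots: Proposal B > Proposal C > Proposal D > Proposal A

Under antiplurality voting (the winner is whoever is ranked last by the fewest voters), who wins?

Last-place votes: Proposal A 18, Proposal B 6, Proposal C 12, Proposal D 7.

Proposal B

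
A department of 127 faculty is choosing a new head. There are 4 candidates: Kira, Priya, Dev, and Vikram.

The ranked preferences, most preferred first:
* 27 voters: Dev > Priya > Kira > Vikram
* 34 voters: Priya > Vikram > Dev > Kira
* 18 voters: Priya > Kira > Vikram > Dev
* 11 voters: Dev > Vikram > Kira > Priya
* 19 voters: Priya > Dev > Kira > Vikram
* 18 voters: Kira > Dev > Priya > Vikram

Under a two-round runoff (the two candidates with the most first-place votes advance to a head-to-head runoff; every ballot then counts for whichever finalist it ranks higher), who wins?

Priya

Round 1 first-place votes: Kira 18, Priya 71, Dev 38, Vikram 0. Priya and Dev advance.
Runoff: Priya is ranked above Dev on 71 ballots, Dev above Priya on 56.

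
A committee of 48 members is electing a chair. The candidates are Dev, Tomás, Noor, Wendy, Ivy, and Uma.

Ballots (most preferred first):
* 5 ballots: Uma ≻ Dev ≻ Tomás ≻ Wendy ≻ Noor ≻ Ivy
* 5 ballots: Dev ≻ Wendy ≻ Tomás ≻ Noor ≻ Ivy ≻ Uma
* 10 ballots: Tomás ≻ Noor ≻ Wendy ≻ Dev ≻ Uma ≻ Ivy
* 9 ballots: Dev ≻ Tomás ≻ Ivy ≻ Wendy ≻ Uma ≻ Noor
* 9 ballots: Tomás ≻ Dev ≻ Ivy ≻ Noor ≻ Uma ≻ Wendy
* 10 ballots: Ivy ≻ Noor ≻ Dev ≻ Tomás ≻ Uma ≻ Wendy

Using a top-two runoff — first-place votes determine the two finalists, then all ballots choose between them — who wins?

Dev

Round 1 first-place votes: Dev 14, Tomás 19, Noor 0, Wendy 0, Ivy 10, Uma 5. Tomás and Dev advance.
Runoff: Tomás is ranked above Dev on 19 ballots, Dev above Tomás on 29.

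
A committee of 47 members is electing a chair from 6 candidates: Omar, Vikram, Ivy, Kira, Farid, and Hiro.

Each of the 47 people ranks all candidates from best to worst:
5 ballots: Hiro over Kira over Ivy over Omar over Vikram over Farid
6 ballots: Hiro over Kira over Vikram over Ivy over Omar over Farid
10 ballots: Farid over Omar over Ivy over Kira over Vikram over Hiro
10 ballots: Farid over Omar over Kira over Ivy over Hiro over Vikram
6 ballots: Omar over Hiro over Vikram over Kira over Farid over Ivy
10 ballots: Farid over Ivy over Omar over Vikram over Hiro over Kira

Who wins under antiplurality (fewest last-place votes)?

Last-place votes: Omar 0, Vikram 10, Ivy 6, Kira 10, Farid 11, Hiro 10.

Omar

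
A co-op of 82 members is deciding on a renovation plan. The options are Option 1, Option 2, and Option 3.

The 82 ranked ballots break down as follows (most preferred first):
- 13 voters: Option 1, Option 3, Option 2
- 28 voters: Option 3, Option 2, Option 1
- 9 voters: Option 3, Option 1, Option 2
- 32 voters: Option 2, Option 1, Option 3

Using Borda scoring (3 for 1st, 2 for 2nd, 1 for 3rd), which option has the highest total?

Option 1: 13×3 + 28×1 + 9×2 + 32×2 = 149
Option 2: 13×1 + 28×2 + 9×1 + 32×3 = 174
Option 3: 13×2 + 28×3 + 9×3 + 32×1 = 169

Option 2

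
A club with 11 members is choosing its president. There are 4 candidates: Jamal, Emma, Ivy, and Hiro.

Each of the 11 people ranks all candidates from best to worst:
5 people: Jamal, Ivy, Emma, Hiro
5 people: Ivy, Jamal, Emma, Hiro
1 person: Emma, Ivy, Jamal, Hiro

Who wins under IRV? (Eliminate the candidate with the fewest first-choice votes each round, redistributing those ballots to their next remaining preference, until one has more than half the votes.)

Round 1: Jamal 5, Emma 1, Ivy 5, Hiro 0. Hiro eliminated.
Round 2: Jamal 5, Emma 1, Ivy 5. Emma eliminated.
Round 3: Jamal 5, Ivy 6. Ivy has a majority (≥6).

Ivy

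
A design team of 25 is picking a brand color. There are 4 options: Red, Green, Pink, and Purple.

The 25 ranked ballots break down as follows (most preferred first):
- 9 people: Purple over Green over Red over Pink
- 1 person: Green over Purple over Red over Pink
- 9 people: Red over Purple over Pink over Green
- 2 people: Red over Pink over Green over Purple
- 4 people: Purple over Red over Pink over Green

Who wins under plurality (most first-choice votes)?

Purple

First-place votes: Red 11, Green 1, Pink 0, Purple 13.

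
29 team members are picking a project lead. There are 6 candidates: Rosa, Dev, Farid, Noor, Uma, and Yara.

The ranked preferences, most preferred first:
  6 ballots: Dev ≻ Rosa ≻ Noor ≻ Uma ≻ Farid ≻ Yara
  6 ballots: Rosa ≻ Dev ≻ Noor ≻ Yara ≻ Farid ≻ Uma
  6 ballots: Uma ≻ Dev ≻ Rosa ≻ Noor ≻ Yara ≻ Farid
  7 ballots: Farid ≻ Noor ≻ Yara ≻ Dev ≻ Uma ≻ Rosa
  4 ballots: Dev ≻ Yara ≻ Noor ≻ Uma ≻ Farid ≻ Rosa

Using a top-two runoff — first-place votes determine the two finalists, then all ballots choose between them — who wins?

Dev

Round 1 first-place votes: Rosa 6, Dev 10, Farid 7, Noor 0, Uma 6, Yara 0. Dev and Farid advance.
Runoff: Dev is ranked above Farid on 22 ballots, Farid above Dev on 7.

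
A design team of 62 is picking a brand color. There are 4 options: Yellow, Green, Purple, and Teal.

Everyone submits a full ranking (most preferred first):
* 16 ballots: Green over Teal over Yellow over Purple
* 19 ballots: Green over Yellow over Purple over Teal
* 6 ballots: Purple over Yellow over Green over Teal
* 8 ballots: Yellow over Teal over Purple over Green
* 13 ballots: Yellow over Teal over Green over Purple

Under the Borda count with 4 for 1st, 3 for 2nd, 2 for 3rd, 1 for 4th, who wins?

Yellow

Yellow: 16×2 + 19×3 + 6×3 + 8×4 + 13×4 = 191
Green: 16×4 + 19×4 + 6×2 + 8×1 + 13×2 = 186
Purple: 16×1 + 19×2 + 6×4 + 8×2 + 13×1 = 107
Teal: 16×3 + 19×1 + 6×1 + 8×3 + 13×3 = 136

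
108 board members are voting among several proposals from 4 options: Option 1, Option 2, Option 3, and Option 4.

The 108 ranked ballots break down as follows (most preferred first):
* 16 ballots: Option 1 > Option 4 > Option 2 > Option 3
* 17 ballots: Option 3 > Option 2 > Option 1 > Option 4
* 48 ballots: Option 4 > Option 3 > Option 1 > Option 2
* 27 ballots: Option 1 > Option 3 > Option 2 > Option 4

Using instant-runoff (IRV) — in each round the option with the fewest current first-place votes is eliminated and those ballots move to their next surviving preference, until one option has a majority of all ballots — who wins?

Round 1: Option 1 43, Option 2 0, Option 3 17, Option 4 48. Option 2 eliminated.
Round 2: Option 1 43, Option 3 17, Option 4 48. Option 3 eliminated.
Round 3: Option 1 60, Option 4 48. Option 1 has a majority (≥55).

Option 1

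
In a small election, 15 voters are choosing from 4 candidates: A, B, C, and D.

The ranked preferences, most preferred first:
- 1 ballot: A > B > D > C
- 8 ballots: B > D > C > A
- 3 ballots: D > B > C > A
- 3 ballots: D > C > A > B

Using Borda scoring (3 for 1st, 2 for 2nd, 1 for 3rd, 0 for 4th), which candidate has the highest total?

D

A: 1×3 + 8×0 + 3×0 + 3×1 = 6
B: 1×2 + 8×3 + 3×2 + 3×0 = 32
C: 1×0 + 8×1 + 3×1 + 3×2 = 17
D: 1×1 + 8×2 + 3×3 + 3×3 = 35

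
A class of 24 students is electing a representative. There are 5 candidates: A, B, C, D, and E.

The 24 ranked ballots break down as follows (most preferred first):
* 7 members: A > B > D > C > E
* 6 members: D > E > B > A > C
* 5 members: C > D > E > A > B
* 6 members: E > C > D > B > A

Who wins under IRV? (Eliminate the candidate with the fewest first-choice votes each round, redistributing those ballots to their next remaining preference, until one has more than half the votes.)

Round 1: A 7, B 0, C 5, D 6, E 6. B eliminated.
Round 2: A 7, C 5, D 6, E 6. C eliminated.
Round 3: A 7, D 11, E 6. E eliminated.
Round 4: A 7, D 17. D has a majority (≥13).

D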